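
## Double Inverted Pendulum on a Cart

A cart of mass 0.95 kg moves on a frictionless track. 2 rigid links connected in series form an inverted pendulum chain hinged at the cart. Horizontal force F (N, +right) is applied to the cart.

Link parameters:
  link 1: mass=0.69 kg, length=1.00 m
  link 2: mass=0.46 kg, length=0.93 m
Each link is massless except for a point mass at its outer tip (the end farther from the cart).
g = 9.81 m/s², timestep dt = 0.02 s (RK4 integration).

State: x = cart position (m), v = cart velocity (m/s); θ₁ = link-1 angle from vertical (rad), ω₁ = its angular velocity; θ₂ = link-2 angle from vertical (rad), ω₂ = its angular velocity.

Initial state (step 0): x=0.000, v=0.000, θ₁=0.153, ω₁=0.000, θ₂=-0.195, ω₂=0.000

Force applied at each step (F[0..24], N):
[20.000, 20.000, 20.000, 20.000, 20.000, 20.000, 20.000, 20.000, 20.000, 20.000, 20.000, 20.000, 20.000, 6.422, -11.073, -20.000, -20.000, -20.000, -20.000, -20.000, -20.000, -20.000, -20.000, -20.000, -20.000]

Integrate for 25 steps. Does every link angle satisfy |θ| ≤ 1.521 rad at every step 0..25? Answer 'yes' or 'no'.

apply F[0]=+20.000 → step 1: x=0.004, v=0.378, θ₁=0.150, ω₁=-0.295, θ₂=-0.196, ω₂=-0.142
apply F[1]=+20.000 → step 2: x=0.015, v=0.759, θ₁=0.141, ω₁=-0.595, θ₂=-0.201, ω₂=-0.280
apply F[2]=+20.000 → step 3: x=0.034, v=1.145, θ₁=0.126, ω₁=-0.906, θ₂=-0.208, ω₂=-0.409
apply F[3]=+20.000 → step 4: x=0.061, v=1.538, θ₁=0.105, ω₁=-1.233, θ₂=-0.217, ω₂=-0.526
apply F[4]=+20.000 → step 5: x=0.096, v=1.939, θ₁=0.077, ω₁=-1.580, θ₂=-0.228, ω₂=-0.625
apply F[5]=+20.000 → step 6: x=0.139, v=2.349, θ₁=0.041, ω₁=-1.952, θ₂=-0.242, ω₂=-0.701
apply F[6]=+20.000 → step 7: x=0.190, v=2.768, θ₁=-0.001, ω₁=-2.349, θ₂=-0.256, ω₂=-0.751
apply F[7]=+20.000 → step 8: x=0.249, v=3.190, θ₁=-0.053, ω₁=-2.770, θ₂=-0.272, ω₂=-0.771
apply F[8]=+20.000 → step 9: x=0.317, v=3.608, θ₁=-0.112, ω₁=-3.206, θ₂=-0.287, ω₂=-0.764
apply F[9]=+20.000 → step 10: x=0.394, v=4.011, θ₁=-0.181, ω₁=-3.643, θ₂=-0.302, ω₂=-0.738
apply F[10]=+20.000 → step 11: x=0.478, v=4.382, θ₁=-0.258, ω₁=-4.059, θ₂=-0.317, ω₂=-0.708
apply F[11]=+20.000 → step 12: x=0.569, v=4.705, θ₁=-0.343, ω₁=-4.430, θ₂=-0.331, ω₂=-0.697
apply F[12]=+20.000 → step 13: x=0.665, v=4.968, θ₁=-0.435, ω₁=-4.736, θ₂=-0.345, ω₂=-0.729
apply F[13]=+6.422 → step 14: x=0.765, v=4.951, θ₁=-0.530, ω₁=-4.788, θ₂=-0.360, ω₂=-0.793
apply F[14]=-11.073 → step 15: x=0.861, v=4.644, θ₁=-0.624, ω₁=-4.622, θ₂=-0.376, ω₂=-0.834
apply F[15]=-20.000 → step 16: x=0.949, v=4.224, θ₁=-0.714, ω₁=-4.413, θ₂=-0.393, ω₂=-0.833
apply F[16]=-20.000 → step 17: x=1.030, v=3.829, θ₁=-0.801, ω₁=-4.266, θ₂=-0.409, ω₂=-0.813
apply F[17]=-20.000 → step 18: x=1.102, v=3.451, θ₁=-0.885, ω₁=-4.171, θ₂=-0.425, ω₂=-0.778
apply F[18]=-20.000 → step 19: x=1.168, v=3.084, θ₁=-0.968, ω₁=-4.121, θ₂=-0.440, ω₂=-0.730
apply F[19]=-20.000 → step 20: x=1.226, v=2.722, θ₁=-1.050, ω₁=-4.110, θ₂=-0.454, ω₂=-0.675
apply F[20]=-20.000 → step 21: x=1.277, v=2.361, θ₁=-1.133, ω₁=-4.134, θ₂=-0.467, ω₂=-0.616
apply F[21]=-20.000 → step 22: x=1.320, v=1.996, θ₁=-1.216, ω₁=-4.189, θ₂=-0.479, ω₂=-0.558
apply F[22]=-20.000 → step 23: x=1.356, v=1.624, θ₁=-1.300, ω₁=-4.273, θ₂=-0.490, ω₂=-0.505
apply F[23]=-20.000 → step 24: x=1.385, v=1.239, θ₁=-1.387, ω₁=-4.387, θ₂=-0.499, ω₂=-0.463
apply F[24]=-20.000 → step 25: x=1.406, v=0.840, θ₁=-1.476, ω₁=-4.530, θ₂=-0.508, ω₂=-0.438
Max |angle| over trajectory = 1.476 rad; bound = 1.521 → within bound.

Answer: yes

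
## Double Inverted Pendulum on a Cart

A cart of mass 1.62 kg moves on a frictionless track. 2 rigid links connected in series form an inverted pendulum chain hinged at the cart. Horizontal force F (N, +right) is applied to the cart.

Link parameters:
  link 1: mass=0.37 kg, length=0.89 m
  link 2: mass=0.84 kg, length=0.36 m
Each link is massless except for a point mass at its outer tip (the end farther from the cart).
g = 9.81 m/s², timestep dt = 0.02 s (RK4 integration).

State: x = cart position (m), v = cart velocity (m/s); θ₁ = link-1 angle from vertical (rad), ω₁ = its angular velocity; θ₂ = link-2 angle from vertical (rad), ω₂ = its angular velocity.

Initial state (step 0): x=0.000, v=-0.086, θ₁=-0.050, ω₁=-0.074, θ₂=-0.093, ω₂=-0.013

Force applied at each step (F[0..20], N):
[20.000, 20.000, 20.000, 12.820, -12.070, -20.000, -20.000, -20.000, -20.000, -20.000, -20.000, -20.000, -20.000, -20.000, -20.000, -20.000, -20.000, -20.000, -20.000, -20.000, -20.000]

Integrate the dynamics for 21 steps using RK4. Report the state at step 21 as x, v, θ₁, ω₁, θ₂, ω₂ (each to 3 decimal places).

Answer: x=-0.293, v=-2.916, θ₁=0.019, ω₁=1.979, θ₂=0.145, ω₂=2.034

Derivation:
apply F[0]=+20.000 → step 1: x=0.001, v=0.168, θ₁=-0.054, ω₁=-0.351, θ₂=-0.094, ω₂=-0.082
apply F[1]=+20.000 → step 2: x=0.007, v=0.423, θ₁=-0.064, ω₁=-0.633, θ₂=-0.096, ω₂=-0.140
apply F[2]=+20.000 → step 3: x=0.018, v=0.678, θ₁=-0.080, ω₁=-0.924, θ₂=-0.099, ω₂=-0.180
apply F[3]=+12.820 → step 4: x=0.033, v=0.847, θ₁=-0.100, ω₁=-1.128, θ₂=-0.103, ω₂=-0.197
apply F[4]=-12.070 → step 5: x=0.049, v=0.714, θ₁=-0.121, ω₁=-1.007, θ₂=-0.107, ω₂=-0.187
apply F[5]=-20.000 → step 6: x=0.061, v=0.487, θ₁=-0.139, ω₁=-0.795, θ₂=-0.110, ω₂=-0.145
apply F[6]=-20.000 → step 7: x=0.068, v=0.264, θ₁=-0.153, ω₁=-0.599, θ₂=-0.113, ω₂=-0.076
apply F[7]=-20.000 → step 8: x=0.071, v=0.044, θ₁=-0.163, ω₁=-0.414, θ₂=-0.113, ω₂=0.016
apply F[8]=-20.000 → step 9: x=0.070, v=-0.175, θ₁=-0.170, ω₁=-0.240, θ₂=-0.112, ω₂=0.128
apply F[9]=-20.000 → step 10: x=0.064, v=-0.393, θ₁=-0.173, ω₁=-0.072, θ₂=-0.108, ω₂=0.255
apply F[10]=-20.000 → step 11: x=0.054, v=-0.611, θ₁=-0.173, ω₁=0.091, θ₂=-0.102, ω₂=0.396
apply F[11]=-20.000 → step 12: x=0.040, v=-0.829, θ₁=-0.169, ω₁=0.252, θ₂=-0.092, ω₂=0.548
apply F[12]=-20.000 → step 13: x=0.021, v=-1.048, θ₁=-0.163, ω₁=0.414, θ₂=-0.080, ω₂=0.710
apply F[13]=-20.000 → step 14: x=-0.002, v=-1.269, θ₁=-0.153, ω₁=0.578, θ₂=-0.064, ω₂=0.880
apply F[14]=-20.000 → step 15: x=-0.030, v=-1.493, θ₁=-0.140, ω₁=0.746, θ₂=-0.044, ω₂=1.056
apply F[15]=-20.000 → step 16: x=-0.062, v=-1.720, θ₁=-0.123, ω₁=0.920, θ₂=-0.022, ω₂=1.235
apply F[16]=-20.000 → step 17: x=-0.099, v=-1.951, θ₁=-0.103, ω₁=1.104, θ₂=0.005, ω₂=1.415
apply F[17]=-20.000 → step 18: x=-0.140, v=-2.186, θ₁=-0.079, ω₁=1.299, θ₂=0.035, ω₂=1.591
apply F[18]=-20.000 → step 19: x=-0.186, v=-2.426, θ₁=-0.051, ω₁=1.509, θ₂=0.069, ω₂=1.757
apply F[19]=-20.000 → step 20: x=-0.237, v=-2.669, θ₁=-0.018, ω₁=1.734, θ₂=0.105, ω₂=1.908
apply F[20]=-20.000 → step 21: x=-0.293, v=-2.916, θ₁=0.019, ω₁=1.979, θ₂=0.145, ω₂=2.034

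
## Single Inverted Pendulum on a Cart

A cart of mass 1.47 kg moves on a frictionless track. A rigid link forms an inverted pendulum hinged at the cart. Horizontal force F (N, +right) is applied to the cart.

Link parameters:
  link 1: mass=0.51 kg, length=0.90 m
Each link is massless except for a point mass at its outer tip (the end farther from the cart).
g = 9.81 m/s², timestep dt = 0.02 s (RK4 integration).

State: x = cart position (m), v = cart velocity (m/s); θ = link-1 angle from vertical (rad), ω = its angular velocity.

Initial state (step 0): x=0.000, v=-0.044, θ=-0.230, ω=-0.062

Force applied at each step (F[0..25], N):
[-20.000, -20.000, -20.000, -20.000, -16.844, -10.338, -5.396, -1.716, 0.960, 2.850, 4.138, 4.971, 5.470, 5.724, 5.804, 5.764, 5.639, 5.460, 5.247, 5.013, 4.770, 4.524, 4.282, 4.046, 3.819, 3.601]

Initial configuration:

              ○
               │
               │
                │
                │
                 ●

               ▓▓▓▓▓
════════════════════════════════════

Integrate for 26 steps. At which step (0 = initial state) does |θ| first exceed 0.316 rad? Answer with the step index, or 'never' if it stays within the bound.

Answer: never

Derivation:
apply F[0]=-20.000 → step 1: x=-0.003, v=-0.296, θ=-0.229, ω=0.161
apply F[1]=-20.000 → step 2: x=-0.012, v=-0.549, θ=-0.224, ω=0.386
apply F[2]=-20.000 → step 3: x=-0.025, v=-0.803, θ=-0.214, ω=0.614
apply F[3]=-20.000 → step 4: x=-0.044, v=-1.059, θ=-0.199, ω=0.847
apply F[4]=-16.844 → step 5: x=-0.067, v=-1.274, θ=-0.180, ω=1.041
apply F[5]=-10.338 → step 6: x=-0.094, v=-1.403, θ=-0.158, ω=1.146
apply F[6]=-5.396 → step 7: x=-0.123, v=-1.467, θ=-0.135, ω=1.184
apply F[7]=-1.716 → step 8: x=-0.152, v=-1.483, θ=-0.111, ω=1.175
apply F[8]=+0.960 → step 9: x=-0.182, v=-1.464, θ=-0.088, ω=1.133
apply F[9]=+2.850 → step 10: x=-0.211, v=-1.421, θ=-0.066, ω=1.068
apply F[10]=+4.138 → step 11: x=-0.238, v=-1.361, θ=-0.046, ω=0.990
apply F[11]=+4.971 → step 12: x=-0.265, v=-1.292, θ=-0.027, ω=0.904
apply F[12]=+5.470 → step 13: x=-0.290, v=-1.216, θ=-0.010, ω=0.816
apply F[13]=+5.724 → step 14: x=-0.314, v=-1.138, θ=0.006, ω=0.729
apply F[14]=+5.804 → step 15: x=-0.336, v=-1.060, θ=0.020, ω=0.645
apply F[15]=+5.764 → step 16: x=-0.356, v=-0.983, θ=0.032, ω=0.566
apply F[16]=+5.639 → step 17: x=-0.375, v=-0.909, θ=0.042, ω=0.491
apply F[17]=+5.460 → step 18: x=-0.392, v=-0.838, θ=0.051, ω=0.423
apply F[18]=+5.247 → step 19: x=-0.408, v=-0.770, θ=0.059, ω=0.360
apply F[19]=+5.013 → step 20: x=-0.423, v=-0.706, θ=0.066, ω=0.303
apply F[20]=+4.770 → step 21: x=-0.437, v=-0.646, θ=0.071, ω=0.251
apply F[21]=+4.524 → step 22: x=-0.449, v=-0.590, θ=0.076, ω=0.204
apply F[22]=+4.282 → step 23: x=-0.460, v=-0.537, θ=0.080, ω=0.163
apply F[23]=+4.046 → step 24: x=-0.471, v=-0.487, θ=0.083, ω=0.126
apply F[24]=+3.819 → step 25: x=-0.480, v=-0.441, θ=0.085, ω=0.093
apply F[25]=+3.601 → step 26: x=-0.488, v=-0.398, θ=0.086, ω=0.064
max |θ| = 0.230 ≤ 0.316 over all 27 states.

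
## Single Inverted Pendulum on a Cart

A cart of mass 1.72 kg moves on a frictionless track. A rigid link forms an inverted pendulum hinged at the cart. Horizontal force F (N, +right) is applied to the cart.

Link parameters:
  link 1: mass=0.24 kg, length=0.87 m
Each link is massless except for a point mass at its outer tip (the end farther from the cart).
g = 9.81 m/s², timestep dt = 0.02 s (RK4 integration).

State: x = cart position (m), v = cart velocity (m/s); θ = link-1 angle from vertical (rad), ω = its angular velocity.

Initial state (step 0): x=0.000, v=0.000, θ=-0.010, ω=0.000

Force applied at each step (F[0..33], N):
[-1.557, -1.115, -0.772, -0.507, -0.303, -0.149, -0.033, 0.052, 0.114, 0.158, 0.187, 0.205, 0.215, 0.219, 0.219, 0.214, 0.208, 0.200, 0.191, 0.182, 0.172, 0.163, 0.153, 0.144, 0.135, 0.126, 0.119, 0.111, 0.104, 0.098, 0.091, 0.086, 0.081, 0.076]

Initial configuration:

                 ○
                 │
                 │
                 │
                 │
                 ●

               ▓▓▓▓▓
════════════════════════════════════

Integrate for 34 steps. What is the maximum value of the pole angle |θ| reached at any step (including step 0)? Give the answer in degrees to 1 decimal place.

apply F[0]=-1.557 → step 1: x=-0.000, v=-0.018, θ=-0.010, ω=0.018
apply F[1]=-1.115 → step 2: x=-0.001, v=-0.031, θ=-0.009, ω=0.031
apply F[2]=-0.772 → step 3: x=-0.001, v=-0.039, θ=-0.009, ω=0.039
apply F[3]=-0.507 → step 4: x=-0.002, v=-0.045, θ=-0.008, ω=0.043
apply F[4]=-0.303 → step 5: x=-0.003, v=-0.048, θ=-0.007, ω=0.046
apply F[5]=-0.149 → step 6: x=-0.004, v=-0.050, θ=-0.006, ω=0.046
apply F[6]=-0.033 → step 7: x=-0.005, v=-0.050, θ=-0.005, ω=0.045
apply F[7]=+0.052 → step 8: x=-0.006, v=-0.049, θ=-0.004, ω=0.043
apply F[8]=+0.114 → step 9: x=-0.007, v=-0.048, θ=-0.003, ω=0.040
apply F[9]=+0.158 → step 10: x=-0.008, v=-0.046, θ=-0.003, ω=0.038
apply F[10]=+0.187 → step 11: x=-0.009, v=-0.044, θ=-0.002, ω=0.034
apply F[11]=+0.205 → step 12: x=-0.010, v=-0.041, θ=-0.001, ω=0.031
apply F[12]=+0.215 → step 13: x=-0.011, v=-0.039, θ=-0.001, ω=0.028
apply F[13]=+0.219 → step 14: x=-0.011, v=-0.036, θ=-0.000, ω=0.025
apply F[14]=+0.219 → step 15: x=-0.012, v=-0.034, θ=0.000, ω=0.022
apply F[15]=+0.214 → step 16: x=-0.013, v=-0.031, θ=0.001, ω=0.020
apply F[16]=+0.208 → step 17: x=-0.013, v=-0.029, θ=0.001, ω=0.017
apply F[17]=+0.200 → step 18: x=-0.014, v=-0.027, θ=0.001, ω=0.015
apply F[18]=+0.191 → step 19: x=-0.014, v=-0.024, θ=0.002, ω=0.013
apply F[19]=+0.182 → step 20: x=-0.015, v=-0.022, θ=0.002, ω=0.011
apply F[20]=+0.172 → step 21: x=-0.015, v=-0.020, θ=0.002, ω=0.009
apply F[21]=+0.163 → step 22: x=-0.016, v=-0.019, θ=0.002, ω=0.007
apply F[22]=+0.153 → step 23: x=-0.016, v=-0.017, θ=0.002, ω=0.006
apply F[23]=+0.144 → step 24: x=-0.016, v=-0.015, θ=0.003, ω=0.005
apply F[24]=+0.135 → step 25: x=-0.017, v=-0.014, θ=0.003, ω=0.003
apply F[25]=+0.126 → step 26: x=-0.017, v=-0.012, θ=0.003, ω=0.002
apply F[26]=+0.119 → step 27: x=-0.017, v=-0.011, θ=0.003, ω=0.002
apply F[27]=+0.111 → step 28: x=-0.017, v=-0.010, θ=0.003, ω=0.001
apply F[28]=+0.104 → step 29: x=-0.017, v=-0.009, θ=0.003, ω=0.000
apply F[29]=+0.098 → step 30: x=-0.018, v=-0.008, θ=0.003, ω=-0.000
apply F[30]=+0.091 → step 31: x=-0.018, v=-0.007, θ=0.003, ω=-0.001
apply F[31]=+0.086 → step 32: x=-0.018, v=-0.006, θ=0.003, ω=-0.001
apply F[32]=+0.081 → step 33: x=-0.018, v=-0.005, θ=0.003, ω=-0.002
apply F[33]=+0.076 → step 34: x=-0.018, v=-0.004, θ=0.003, ω=-0.002
Max |angle| over trajectory = 0.010 rad = 0.6°.

Answer: 0.6°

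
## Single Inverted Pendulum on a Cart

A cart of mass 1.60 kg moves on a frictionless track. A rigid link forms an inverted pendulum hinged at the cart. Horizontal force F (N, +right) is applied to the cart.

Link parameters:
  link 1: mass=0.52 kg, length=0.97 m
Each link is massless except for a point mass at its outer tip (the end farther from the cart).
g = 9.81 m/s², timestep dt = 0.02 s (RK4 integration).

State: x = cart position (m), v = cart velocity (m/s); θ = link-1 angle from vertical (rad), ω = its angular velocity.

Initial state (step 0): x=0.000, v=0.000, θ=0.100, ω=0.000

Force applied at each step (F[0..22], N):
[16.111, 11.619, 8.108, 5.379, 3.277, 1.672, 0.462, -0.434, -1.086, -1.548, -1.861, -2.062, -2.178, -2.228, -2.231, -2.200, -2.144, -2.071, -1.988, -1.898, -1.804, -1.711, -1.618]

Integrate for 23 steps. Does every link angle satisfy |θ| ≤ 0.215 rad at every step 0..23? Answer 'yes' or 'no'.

apply F[0]=+16.111 → step 1: x=0.002, v=0.194, θ=0.098, ω=-0.179
apply F[1]=+11.619 → step 2: x=0.007, v=0.333, θ=0.093, ω=-0.302
apply F[2]=+8.108 → step 3: x=0.015, v=0.429, θ=0.087, ω=-0.382
apply F[3]=+5.379 → step 4: x=0.024, v=0.491, θ=0.078, ω=-0.429
apply F[4]=+3.277 → step 5: x=0.034, v=0.527, θ=0.070, ω=-0.452
apply F[5]=+1.672 → step 6: x=0.045, v=0.544, θ=0.061, ω=-0.456
apply F[6]=+0.462 → step 7: x=0.056, v=0.546, θ=0.052, ω=-0.447
apply F[7]=-0.434 → step 8: x=0.067, v=0.538, θ=0.043, ω=-0.429
apply F[8]=-1.086 → step 9: x=0.077, v=0.522, θ=0.034, ω=-0.404
apply F[9]=-1.548 → step 10: x=0.087, v=0.500, θ=0.027, ω=-0.376
apply F[10]=-1.861 → step 11: x=0.097, v=0.476, θ=0.019, ω=-0.346
apply F[11]=-2.062 → step 12: x=0.106, v=0.449, θ=0.013, ω=-0.315
apply F[12]=-2.178 → step 13: x=0.115, v=0.421, θ=0.007, ω=-0.285
apply F[13]=-2.228 → step 14: x=0.123, v=0.393, θ=0.001, ω=-0.255
apply F[14]=-2.231 → step 15: x=0.131, v=0.365, θ=-0.003, ω=-0.226
apply F[15]=-2.200 → step 16: x=0.138, v=0.338, θ=-0.008, ω=-0.199
apply F[16]=-2.144 → step 17: x=0.144, v=0.312, θ=-0.011, ω=-0.174
apply F[17]=-2.071 → step 18: x=0.150, v=0.287, θ=-0.015, ω=-0.151
apply F[18]=-1.988 → step 19: x=0.156, v=0.263, θ=-0.017, ω=-0.130
apply F[19]=-1.898 → step 20: x=0.161, v=0.240, θ=-0.020, ω=-0.110
apply F[20]=-1.804 → step 21: x=0.166, v=0.219, θ=-0.022, ω=-0.093
apply F[21]=-1.711 → step 22: x=0.170, v=0.199, θ=-0.024, ω=-0.077
apply F[22]=-1.618 → step 23: x=0.174, v=0.181, θ=-0.025, ω=-0.062
Max |angle| over trajectory = 0.100 rad; bound = 0.215 → within bound.

Answer: yes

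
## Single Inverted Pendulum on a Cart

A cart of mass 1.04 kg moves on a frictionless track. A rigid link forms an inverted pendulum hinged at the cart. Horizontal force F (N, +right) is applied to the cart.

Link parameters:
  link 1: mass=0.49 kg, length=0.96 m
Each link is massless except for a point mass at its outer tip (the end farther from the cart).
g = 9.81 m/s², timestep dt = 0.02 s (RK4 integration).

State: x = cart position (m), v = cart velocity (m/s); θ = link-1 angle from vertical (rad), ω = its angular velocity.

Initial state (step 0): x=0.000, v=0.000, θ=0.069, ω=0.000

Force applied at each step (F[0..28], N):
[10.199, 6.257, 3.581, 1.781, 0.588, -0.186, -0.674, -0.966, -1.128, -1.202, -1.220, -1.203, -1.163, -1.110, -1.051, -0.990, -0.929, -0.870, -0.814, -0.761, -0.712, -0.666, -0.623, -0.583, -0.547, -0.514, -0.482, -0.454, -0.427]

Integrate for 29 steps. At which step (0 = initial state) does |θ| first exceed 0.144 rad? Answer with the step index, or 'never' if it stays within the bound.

Answer: never

Derivation:
apply F[0]=+10.199 → step 1: x=0.002, v=0.189, θ=0.067, ω=-0.183
apply F[1]=+6.257 → step 2: x=0.007, v=0.304, θ=0.062, ω=-0.288
apply F[2]=+3.581 → step 3: x=0.014, v=0.367, θ=0.056, ω=-0.342
apply F[3]=+1.781 → step 4: x=0.021, v=0.396, θ=0.049, ω=-0.362
apply F[4]=+0.588 → step 5: x=0.029, v=0.403, θ=0.042, ω=-0.360
apply F[5]=-0.186 → step 6: x=0.037, v=0.396, θ=0.035, ω=-0.345
apply F[6]=-0.674 → step 7: x=0.045, v=0.381, θ=0.028, ω=-0.322
apply F[7]=-0.966 → step 8: x=0.052, v=0.360, θ=0.022, ω=-0.295
apply F[8]=-1.128 → step 9: x=0.059, v=0.336, θ=0.016, ω=-0.267
apply F[9]=-1.202 → step 10: x=0.066, v=0.312, θ=0.011, ω=-0.238
apply F[10]=-1.220 → step 11: x=0.072, v=0.288, θ=0.007, ω=-0.211
apply F[11]=-1.203 → step 12: x=0.077, v=0.264, θ=0.003, ω=-0.186
apply F[12]=-1.163 → step 13: x=0.082, v=0.242, θ=-0.001, ω=-0.162
apply F[13]=-1.110 → step 14: x=0.087, v=0.220, θ=-0.004, ω=-0.140
apply F[14]=-1.051 → step 15: x=0.091, v=0.201, θ=-0.006, ω=-0.121
apply F[15]=-0.990 → step 16: x=0.095, v=0.182, θ=-0.008, ω=-0.103
apply F[16]=-0.929 → step 17: x=0.098, v=0.165, θ=-0.010, ω=-0.087
apply F[17]=-0.870 → step 18: x=0.102, v=0.150, θ=-0.012, ω=-0.073
apply F[18]=-0.814 → step 19: x=0.104, v=0.135, θ=-0.013, ω=-0.061
apply F[19]=-0.761 → step 20: x=0.107, v=0.122, θ=-0.014, ω=-0.050
apply F[20]=-0.712 → step 21: x=0.109, v=0.109, θ=-0.015, ω=-0.040
apply F[21]=-0.666 → step 22: x=0.111, v=0.098, θ=-0.016, ω=-0.031
apply F[22]=-0.623 → step 23: x=0.113, v=0.088, θ=-0.017, ω=-0.024
apply F[23]=-0.583 → step 24: x=0.115, v=0.078, θ=-0.017, ω=-0.017
apply F[24]=-0.547 → step 25: x=0.116, v=0.069, θ=-0.017, ω=-0.011
apply F[25]=-0.514 → step 26: x=0.118, v=0.061, θ=-0.017, ω=-0.006
apply F[26]=-0.482 → step 27: x=0.119, v=0.053, θ=-0.018, ω=-0.002
apply F[27]=-0.454 → step 28: x=0.120, v=0.046, θ=-0.018, ω=0.002
apply F[28]=-0.427 → step 29: x=0.121, v=0.039, θ=-0.017, ω=0.005
max |θ| = 0.069 ≤ 0.144 over all 30 states.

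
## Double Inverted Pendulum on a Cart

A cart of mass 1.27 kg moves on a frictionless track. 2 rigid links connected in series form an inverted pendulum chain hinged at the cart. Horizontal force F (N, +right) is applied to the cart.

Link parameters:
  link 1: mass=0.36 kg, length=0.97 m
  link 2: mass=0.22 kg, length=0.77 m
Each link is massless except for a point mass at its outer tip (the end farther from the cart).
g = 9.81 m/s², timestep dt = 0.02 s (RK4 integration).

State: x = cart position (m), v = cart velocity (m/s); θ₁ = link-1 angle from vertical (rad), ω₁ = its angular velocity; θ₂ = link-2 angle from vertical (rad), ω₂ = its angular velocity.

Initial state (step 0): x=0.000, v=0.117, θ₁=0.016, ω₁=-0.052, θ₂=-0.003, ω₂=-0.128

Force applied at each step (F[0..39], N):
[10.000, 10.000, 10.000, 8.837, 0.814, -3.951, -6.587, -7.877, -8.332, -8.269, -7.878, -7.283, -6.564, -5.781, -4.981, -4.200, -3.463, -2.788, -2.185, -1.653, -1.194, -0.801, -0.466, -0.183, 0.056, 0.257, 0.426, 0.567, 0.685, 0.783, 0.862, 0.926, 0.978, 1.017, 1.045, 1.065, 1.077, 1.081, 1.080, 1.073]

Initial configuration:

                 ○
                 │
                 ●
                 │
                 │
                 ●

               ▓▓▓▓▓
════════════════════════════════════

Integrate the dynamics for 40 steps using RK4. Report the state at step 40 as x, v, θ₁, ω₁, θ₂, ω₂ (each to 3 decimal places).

apply F[0]=+10.000 → step 1: x=0.004, v=0.273, θ₁=0.013, ω₁=-0.208, θ₂=-0.006, ω₂=-0.136
apply F[1]=+10.000 → step 2: x=0.011, v=0.430, θ₁=0.008, ω₁=-0.364, θ₂=-0.008, ω₂=-0.143
apply F[2]=+10.000 → step 3: x=0.021, v=0.587, θ₁=-0.001, ω₁=-0.524, θ₂=-0.011, ω₂=-0.149
apply F[3]=+8.837 → step 4: x=0.034, v=0.727, θ₁=-0.013, ω₁=-0.669, θ₂=-0.014, ω₂=-0.151
apply F[4]=+0.814 → step 5: x=0.049, v=0.741, θ₁=-0.027, ω₁=-0.688, θ₂=-0.017, ω₂=-0.150
apply F[5]=-3.951 → step 6: x=0.063, v=0.682, θ₁=-0.040, ω₁=-0.636, θ₂=-0.020, ω₂=-0.144
apply F[6]=-6.587 → step 7: x=0.076, v=0.582, θ₁=-0.052, ω₁=-0.545, θ₂=-0.023, ω₂=-0.134
apply F[7]=-7.877 → step 8: x=0.086, v=0.463, θ₁=-0.062, ω₁=-0.438, θ₂=-0.026, ω₂=-0.121
apply F[8]=-8.332 → step 9: x=0.094, v=0.338, θ₁=-0.069, ω₁=-0.328, θ₂=-0.028, ω₂=-0.104
apply F[9]=-8.269 → step 10: x=0.100, v=0.214, θ₁=-0.075, ω₁=-0.221, θ₂=-0.030, ω₂=-0.086
apply F[10]=-7.878 → step 11: x=0.103, v=0.097, θ₁=-0.078, ω₁=-0.122, θ₂=-0.031, ω₂=-0.066
apply F[11]=-7.283 → step 12: x=0.104, v=-0.010, θ₁=-0.080, ω₁=-0.034, θ₂=-0.032, ω₂=-0.046
apply F[12]=-6.564 → step 13: x=0.103, v=-0.106, θ₁=-0.080, ω₁=0.043, θ₂=-0.033, ω₂=-0.026
apply F[13]=-5.781 → step 14: x=0.100, v=-0.190, θ₁=-0.078, ω₁=0.107, θ₂=-0.034, ω₂=-0.007
apply F[14]=-4.981 → step 15: x=0.095, v=-0.261, θ₁=-0.075, ω₁=0.160, θ₂=-0.033, ω₂=0.011
apply F[15]=-4.200 → step 16: x=0.089, v=-0.321, θ₁=-0.072, ω₁=0.201, θ₂=-0.033, ω₂=0.028
apply F[16]=-3.463 → step 17: x=0.082, v=-0.369, θ₁=-0.067, ω₁=0.232, θ₂=-0.032, ω₂=0.043
apply F[17]=-2.788 → step 18: x=0.075, v=-0.407, θ₁=-0.063, ω₁=0.254, θ₂=-0.031, ω₂=0.057
apply F[18]=-2.185 → step 19: x=0.066, v=-0.436, θ₁=-0.057, ω₁=0.268, θ₂=-0.030, ω₂=0.069
apply F[19]=-1.653 → step 20: x=0.057, v=-0.457, θ₁=-0.052, ω₁=0.275, θ₂=-0.029, ω₂=0.079
apply F[20]=-1.194 → step 21: x=0.048, v=-0.471, θ₁=-0.046, ω₁=0.278, θ₂=-0.027, ω₂=0.088
apply F[21]=-0.801 → step 22: x=0.039, v=-0.480, θ₁=-0.041, ω₁=0.276, θ₂=-0.025, ω₂=0.095
apply F[22]=-0.466 → step 23: x=0.029, v=-0.484, θ₁=-0.035, ω₁=0.270, θ₂=-0.023, ω₂=0.101
apply F[23]=-0.183 → step 24: x=0.019, v=-0.484, θ₁=-0.030, ω₁=0.262, θ₂=-0.021, ω₂=0.105
apply F[24]=+0.056 → step 25: x=0.010, v=-0.481, θ₁=-0.025, ω₁=0.252, θ₂=-0.019, ω₂=0.108
apply F[25]=+0.257 → step 26: x=-0.000, v=-0.475, θ₁=-0.020, ω₁=0.241, θ₂=-0.017, ω₂=0.110
apply F[26]=+0.426 → step 27: x=-0.009, v=-0.466, θ₁=-0.015, ω₁=0.228, θ₂=-0.015, ω₂=0.111
apply F[27]=+0.567 → step 28: x=-0.019, v=-0.456, θ₁=-0.011, ω₁=0.215, θ₂=-0.012, ω₂=0.111
apply F[28]=+0.685 → step 29: x=-0.028, v=-0.445, θ₁=-0.007, ω₁=0.202, θ₂=-0.010, ω₂=0.110
apply F[29]=+0.783 → step 30: x=-0.036, v=-0.432, θ₁=-0.003, ω₁=0.188, θ₂=-0.008, ω₂=0.108
apply F[30]=+0.862 → step 31: x=-0.045, v=-0.418, θ₁=0.001, ω₁=0.175, θ₂=-0.006, ω₂=0.106
apply F[31]=+0.926 → step 32: x=-0.053, v=-0.404, θ₁=0.004, ω₁=0.161, θ₂=-0.004, ω₂=0.103
apply F[32]=+0.978 → step 33: x=-0.061, v=-0.389, θ₁=0.007, ω₁=0.148, θ₂=-0.002, ω₂=0.100
apply F[33]=+1.017 → step 34: x=-0.069, v=-0.374, θ₁=0.010, ω₁=0.135, θ₂=0.000, ω₂=0.096
apply F[34]=+1.045 → step 35: x=-0.076, v=-0.358, θ₁=0.013, ω₁=0.123, θ₂=0.002, ω₂=0.092
apply F[35]=+1.065 → step 36: x=-0.083, v=-0.343, θ₁=0.015, ω₁=0.111, θ₂=0.004, ω₂=0.088
apply F[36]=+1.077 → step 37: x=-0.090, v=-0.327, θ₁=0.017, ω₁=0.100, θ₂=0.006, ω₂=0.083
apply F[37]=+1.081 → step 38: x=-0.096, v=-0.312, θ₁=0.019, ω₁=0.089, θ₂=0.007, ω₂=0.078
apply F[38]=+1.080 → step 39: x=-0.102, v=-0.297, θ₁=0.021, ω₁=0.078, θ₂=0.009, ω₂=0.073
apply F[39]=+1.073 → step 40: x=-0.108, v=-0.282, θ₁=0.022, ω₁=0.069, θ₂=0.010, ω₂=0.069

Answer: x=-0.108, v=-0.282, θ₁=0.022, ω₁=0.069, θ₂=0.010, ω₂=0.069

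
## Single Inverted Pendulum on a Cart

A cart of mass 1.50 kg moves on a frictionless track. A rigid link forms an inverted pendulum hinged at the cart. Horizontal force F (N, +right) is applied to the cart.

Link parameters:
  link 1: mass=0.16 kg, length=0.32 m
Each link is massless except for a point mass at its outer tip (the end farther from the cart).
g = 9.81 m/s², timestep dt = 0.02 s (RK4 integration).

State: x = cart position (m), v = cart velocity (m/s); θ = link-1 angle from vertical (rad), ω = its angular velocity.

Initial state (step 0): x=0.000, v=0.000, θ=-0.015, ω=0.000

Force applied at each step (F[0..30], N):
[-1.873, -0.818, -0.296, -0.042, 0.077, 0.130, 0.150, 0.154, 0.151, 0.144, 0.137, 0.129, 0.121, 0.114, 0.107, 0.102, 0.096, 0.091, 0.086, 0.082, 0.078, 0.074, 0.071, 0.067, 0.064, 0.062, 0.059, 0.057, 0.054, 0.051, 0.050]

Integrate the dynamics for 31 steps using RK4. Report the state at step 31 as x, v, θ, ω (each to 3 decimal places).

Answer: x=-0.013, v=-0.006, θ=0.003, ω=-0.003

Derivation:
apply F[0]=-1.873 → step 1: x=-0.000, v=-0.025, θ=-0.014, ω=0.068
apply F[1]=-0.818 → step 2: x=-0.001, v=-0.035, θ=-0.013, ω=0.093
apply F[2]=-0.296 → step 3: x=-0.002, v=-0.039, θ=-0.011, ω=0.097
apply F[3]=-0.042 → step 4: x=-0.002, v=-0.039, θ=-0.009, ω=0.092
apply F[4]=+0.077 → step 5: x=-0.003, v=-0.038, θ=-0.007, ω=0.084
apply F[5]=+0.130 → step 6: x=-0.004, v=-0.036, θ=-0.006, ω=0.074
apply F[6]=+0.150 → step 7: x=-0.005, v=-0.034, θ=-0.004, ω=0.064
apply F[7]=+0.154 → step 8: x=-0.005, v=-0.032, θ=-0.003, ω=0.055
apply F[8]=+0.151 → step 9: x=-0.006, v=-0.030, θ=-0.002, ω=0.048
apply F[9]=+0.144 → step 10: x=-0.006, v=-0.028, θ=-0.001, ω=0.040
apply F[10]=+0.137 → step 11: x=-0.007, v=-0.026, θ=-0.000, ω=0.034
apply F[11]=+0.129 → step 12: x=-0.008, v=-0.024, θ=0.000, ω=0.029
apply F[12]=+0.121 → step 13: x=-0.008, v=-0.023, θ=0.001, ω=0.024
apply F[13]=+0.114 → step 14: x=-0.008, v=-0.021, θ=0.001, ω=0.020
apply F[14]=+0.107 → step 15: x=-0.009, v=-0.020, θ=0.002, ω=0.017
apply F[15]=+0.102 → step 16: x=-0.009, v=-0.019, θ=0.002, ω=0.014
apply F[16]=+0.096 → step 17: x=-0.010, v=-0.017, θ=0.002, ω=0.011
apply F[17]=+0.091 → step 18: x=-0.010, v=-0.016, θ=0.002, ω=0.009
apply F[18]=+0.086 → step 19: x=-0.010, v=-0.015, θ=0.003, ω=0.007
apply F[19]=+0.082 → step 20: x=-0.011, v=-0.014, θ=0.003, ω=0.005
apply F[20]=+0.078 → step 21: x=-0.011, v=-0.013, θ=0.003, ω=0.004
apply F[21]=+0.074 → step 22: x=-0.011, v=-0.012, θ=0.003, ω=0.003
apply F[22]=+0.071 → step 23: x=-0.011, v=-0.011, θ=0.003, ω=0.001
apply F[23]=+0.067 → step 24: x=-0.012, v=-0.010, θ=0.003, ω=0.001
apply F[24]=+0.064 → step 25: x=-0.012, v=-0.010, θ=0.003, ω=-0.000
apply F[25]=+0.062 → step 26: x=-0.012, v=-0.009, θ=0.003, ω=-0.001
apply F[26]=+0.059 → step 27: x=-0.012, v=-0.008, θ=0.003, ω=-0.001
apply F[27]=+0.057 → step 28: x=-0.012, v=-0.007, θ=0.003, ω=-0.002
apply F[28]=+0.054 → step 29: x=-0.012, v=-0.007, θ=0.003, ω=-0.002
apply F[29]=+0.051 → step 30: x=-0.012, v=-0.006, θ=0.003, ω=-0.002
apply F[30]=+0.050 → step 31: x=-0.013, v=-0.006, θ=0.003, ω=-0.003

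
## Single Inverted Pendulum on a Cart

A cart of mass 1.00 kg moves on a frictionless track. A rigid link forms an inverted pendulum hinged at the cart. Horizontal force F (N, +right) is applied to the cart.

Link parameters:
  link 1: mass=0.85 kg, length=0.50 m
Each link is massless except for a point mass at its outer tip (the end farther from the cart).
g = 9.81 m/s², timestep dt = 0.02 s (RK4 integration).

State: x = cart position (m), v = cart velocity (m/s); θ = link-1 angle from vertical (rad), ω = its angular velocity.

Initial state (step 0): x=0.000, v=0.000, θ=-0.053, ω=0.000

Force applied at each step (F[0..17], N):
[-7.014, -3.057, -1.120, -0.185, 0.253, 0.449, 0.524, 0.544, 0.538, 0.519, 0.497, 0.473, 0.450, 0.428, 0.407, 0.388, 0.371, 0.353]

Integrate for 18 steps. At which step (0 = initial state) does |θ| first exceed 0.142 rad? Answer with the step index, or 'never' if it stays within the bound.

apply F[0]=-7.014 → step 1: x=-0.001, v=-0.131, θ=-0.051, ω=0.242
apply F[1]=-3.057 → step 2: x=-0.004, v=-0.184, θ=-0.045, ω=0.329
apply F[2]=-1.120 → step 3: x=-0.008, v=-0.200, θ=-0.038, ω=0.344
apply F[3]=-0.185 → step 4: x=-0.012, v=-0.198, θ=-0.031, ω=0.326
apply F[4]=+0.253 → step 5: x=-0.016, v=-0.188, θ=-0.025, ω=0.295
apply F[5]=+0.449 → step 6: x=-0.020, v=-0.175, θ=-0.020, ω=0.261
apply F[6]=+0.524 → step 7: x=-0.023, v=-0.162, θ=-0.015, ω=0.228
apply F[7]=+0.544 → step 8: x=-0.026, v=-0.149, θ=-0.011, ω=0.197
apply F[8]=+0.538 → step 9: x=-0.029, v=-0.137, θ=-0.007, ω=0.169
apply F[9]=+0.519 → step 10: x=-0.032, v=-0.126, θ=-0.004, ω=0.144
apply F[10]=+0.497 → step 11: x=-0.034, v=-0.115, θ=-0.001, ω=0.123
apply F[11]=+0.473 → step 12: x=-0.036, v=-0.106, θ=0.001, ω=0.104
apply F[12]=+0.450 → step 13: x=-0.038, v=-0.097, θ=0.003, ω=0.087
apply F[13]=+0.428 → step 14: x=-0.040, v=-0.089, θ=0.005, ω=0.073
apply F[14]=+0.407 → step 15: x=-0.042, v=-0.082, θ=0.006, ω=0.061
apply F[15]=+0.388 → step 16: x=-0.044, v=-0.075, θ=0.007, ω=0.050
apply F[16]=+0.371 → step 17: x=-0.045, v=-0.069, θ=0.008, ω=0.040
apply F[17]=+0.353 → step 18: x=-0.046, v=-0.063, θ=0.009, ω=0.032
max |θ| = 0.053 ≤ 0.142 over all 19 states.

Answer: never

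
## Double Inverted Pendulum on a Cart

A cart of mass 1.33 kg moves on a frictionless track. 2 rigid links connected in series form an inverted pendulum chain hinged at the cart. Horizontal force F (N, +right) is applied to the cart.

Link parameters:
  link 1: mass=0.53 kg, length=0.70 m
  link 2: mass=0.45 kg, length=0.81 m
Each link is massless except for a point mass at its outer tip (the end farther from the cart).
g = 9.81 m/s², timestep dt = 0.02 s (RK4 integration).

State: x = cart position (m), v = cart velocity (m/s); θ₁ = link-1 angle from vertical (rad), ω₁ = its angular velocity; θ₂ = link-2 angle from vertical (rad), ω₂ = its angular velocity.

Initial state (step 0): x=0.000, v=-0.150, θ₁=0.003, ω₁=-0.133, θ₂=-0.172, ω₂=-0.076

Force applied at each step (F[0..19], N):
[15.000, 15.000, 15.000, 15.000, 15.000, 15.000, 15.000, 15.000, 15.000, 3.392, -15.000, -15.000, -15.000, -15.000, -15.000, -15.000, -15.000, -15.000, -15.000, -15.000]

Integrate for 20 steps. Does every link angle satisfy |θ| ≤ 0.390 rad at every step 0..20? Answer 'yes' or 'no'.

apply F[0]=+15.000 → step 1: x=-0.001, v=0.075, θ₁=-0.002, ω₁=-0.416, θ₂=-0.174, ω₂=-0.151
apply F[1]=+15.000 → step 2: x=0.003, v=0.302, θ₁=-0.014, ω₁=-0.704, θ₂=-0.178, ω₂=-0.222
apply F[2]=+15.000 → step 3: x=0.011, v=0.530, θ₁=-0.031, ω₁=-1.003, θ₂=-0.183, ω₂=-0.286
apply F[3]=+15.000 → step 4: x=0.024, v=0.761, θ₁=-0.054, ω₁=-1.316, θ₂=-0.189, ω₂=-0.340
apply F[4]=+15.000 → step 5: x=0.042, v=0.994, θ₁=-0.083, ω₁=-1.645, θ₂=-0.197, ω₂=-0.381
apply F[5]=+15.000 → step 6: x=0.064, v=1.229, θ₁=-0.120, ω₁=-1.992, θ₂=-0.205, ω₂=-0.409
apply F[6]=+15.000 → step 7: x=0.091, v=1.464, θ₁=-0.163, ω₁=-2.356, θ₂=-0.213, ω₂=-0.424
apply F[7]=+15.000 → step 8: x=0.123, v=1.697, θ₁=-0.214, ω₁=-2.734, θ₂=-0.221, ω₂=-0.428
apply F[8]=+15.000 → step 9: x=0.159, v=1.925, θ₁=-0.273, ω₁=-3.118, θ₂=-0.230, ω₂=-0.428
apply F[9]=+3.392 → step 10: x=0.198, v=1.981, θ₁=-0.337, ω₁=-3.281, θ₂=-0.239, ω₂=-0.424
apply F[10]=-15.000 → step 11: x=0.236, v=1.784, θ₁=-0.401, ω₁=-3.135, θ₂=-0.247, ω₂=-0.393
apply F[11]=-15.000 → step 12: x=0.269, v=1.596, θ₁=-0.462, ω₁=-3.033, θ₂=-0.254, ω₂=-0.344
apply F[12]=-15.000 → step 13: x=0.299, v=1.414, θ₁=-0.522, ω₁=-2.972, θ₂=-0.260, ω₂=-0.277
apply F[13]=-15.000 → step 14: x=0.326, v=1.238, θ₁=-0.581, ω₁=-2.946, θ₂=-0.265, ω₂=-0.193
apply F[14]=-15.000 → step 15: x=0.349, v=1.066, θ₁=-0.640, ω₁=-2.954, θ₂=-0.268, ω₂=-0.097
apply F[15]=-15.000 → step 16: x=0.369, v=0.895, θ₁=-0.700, ω₁=-2.989, θ₂=-0.269, ω₂=0.011
apply F[16]=-15.000 → step 17: x=0.385, v=0.725, θ₁=-0.760, ω₁=-3.050, θ₂=-0.268, ω₂=0.126
apply F[17]=-15.000 → step 18: x=0.398, v=0.554, θ₁=-0.822, ω₁=-3.131, θ₂=-0.264, ω₂=0.244
apply F[18]=-15.000 → step 19: x=0.407, v=0.380, θ₁=-0.886, ω₁=-3.231, θ₂=-0.258, ω₂=0.363
apply F[19]=-15.000 → step 20: x=0.413, v=0.202, θ₁=-0.951, ω₁=-3.346, θ₂=-0.249, ω₂=0.478
Max |angle| over trajectory = 0.951 rad; bound = 0.390 → exceeded.

Answer: no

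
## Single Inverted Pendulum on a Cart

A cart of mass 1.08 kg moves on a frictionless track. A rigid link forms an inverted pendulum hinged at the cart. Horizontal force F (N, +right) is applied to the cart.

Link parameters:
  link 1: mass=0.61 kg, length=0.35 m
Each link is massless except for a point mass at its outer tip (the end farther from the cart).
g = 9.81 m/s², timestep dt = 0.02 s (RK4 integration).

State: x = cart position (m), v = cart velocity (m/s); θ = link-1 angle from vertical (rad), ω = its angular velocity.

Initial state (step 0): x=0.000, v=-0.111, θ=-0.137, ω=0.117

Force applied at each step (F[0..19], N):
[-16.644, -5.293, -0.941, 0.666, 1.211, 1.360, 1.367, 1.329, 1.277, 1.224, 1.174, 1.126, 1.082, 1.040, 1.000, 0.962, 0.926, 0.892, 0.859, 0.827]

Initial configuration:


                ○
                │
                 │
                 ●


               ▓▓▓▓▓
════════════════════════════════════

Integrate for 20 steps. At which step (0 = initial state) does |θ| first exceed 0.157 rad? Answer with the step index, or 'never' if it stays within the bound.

Answer: never

Derivation:
apply F[0]=-16.644 → step 1: x=-0.005, v=-0.402, θ=-0.127, ω=0.866
apply F[1]=-5.293 → step 2: x=-0.014, v=-0.487, θ=-0.108, ω=1.041
apply F[2]=-0.941 → step 3: x=-0.024, v=-0.494, θ=-0.088, ω=1.006
apply F[3]=+0.666 → step 4: x=-0.033, v=-0.473, θ=-0.069, ω=0.904
apply F[4]=+1.211 → step 5: x=-0.043, v=-0.444, θ=-0.052, ω=0.788
apply F[5]=+1.360 → step 6: x=-0.051, v=-0.414, θ=-0.037, ω=0.678
apply F[6]=+1.367 → step 7: x=-0.059, v=-0.386, θ=-0.025, ω=0.579
apply F[7]=+1.329 → step 8: x=-0.067, v=-0.359, θ=-0.014, ω=0.492
apply F[8]=+1.277 → step 9: x=-0.074, v=-0.334, θ=-0.005, ω=0.416
apply F[9]=+1.224 → step 10: x=-0.080, v=-0.312, θ=0.003, ω=0.350
apply F[10]=+1.174 → step 11: x=-0.086, v=-0.290, θ=0.009, ω=0.294
apply F[11]=+1.126 → step 12: x=-0.092, v=-0.271, θ=0.015, ω=0.245
apply F[12]=+1.082 → step 13: x=-0.097, v=-0.253, θ=0.019, ω=0.202
apply F[13]=+1.040 → step 14: x=-0.102, v=-0.236, θ=0.023, ω=0.166
apply F[14]=+1.000 → step 15: x=-0.106, v=-0.220, θ=0.026, ω=0.134
apply F[15]=+0.962 → step 16: x=-0.111, v=-0.205, θ=0.028, ω=0.107
apply F[16]=+0.926 → step 17: x=-0.115, v=-0.191, θ=0.030, ω=0.084
apply F[17]=+0.892 → step 18: x=-0.118, v=-0.178, θ=0.032, ω=0.063
apply F[18]=+0.859 → step 19: x=-0.122, v=-0.166, θ=0.033, ω=0.046
apply F[19]=+0.827 → step 20: x=-0.125, v=-0.154, θ=0.033, ω=0.031
max |θ| = 0.137 ≤ 0.157 over all 21 states.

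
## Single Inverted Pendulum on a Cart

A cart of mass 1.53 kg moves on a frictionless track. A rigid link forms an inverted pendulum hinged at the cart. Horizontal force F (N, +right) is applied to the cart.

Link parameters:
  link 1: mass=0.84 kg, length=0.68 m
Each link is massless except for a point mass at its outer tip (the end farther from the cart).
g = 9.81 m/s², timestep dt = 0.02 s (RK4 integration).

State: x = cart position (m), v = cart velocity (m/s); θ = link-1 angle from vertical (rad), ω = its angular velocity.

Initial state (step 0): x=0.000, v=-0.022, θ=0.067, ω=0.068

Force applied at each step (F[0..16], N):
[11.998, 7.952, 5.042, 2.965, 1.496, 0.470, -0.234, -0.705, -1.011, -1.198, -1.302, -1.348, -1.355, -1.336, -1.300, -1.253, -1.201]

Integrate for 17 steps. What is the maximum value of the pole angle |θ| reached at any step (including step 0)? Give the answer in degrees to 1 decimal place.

apply F[0]=+11.998 → step 1: x=0.001, v=0.127, θ=0.066, ω=-0.132
apply F[1]=+7.952 → step 2: x=0.005, v=0.224, θ=0.062, ω=-0.255
apply F[2]=+5.042 → step 3: x=0.010, v=0.283, θ=0.057, ω=-0.325
apply F[3]=+2.965 → step 4: x=0.016, v=0.317, θ=0.050, ω=-0.358
apply F[4]=+1.496 → step 5: x=0.022, v=0.331, θ=0.043, ω=-0.366
apply F[5]=+0.470 → step 6: x=0.029, v=0.333, θ=0.035, ω=-0.358
apply F[6]=-0.234 → step 7: x=0.035, v=0.327, θ=0.028, ω=-0.339
apply F[7]=-0.705 → step 8: x=0.042, v=0.315, θ=0.022, ω=-0.315
apply F[8]=-1.011 → step 9: x=0.048, v=0.300, θ=0.016, ω=-0.287
apply F[9]=-1.198 → step 10: x=0.054, v=0.282, θ=0.010, ω=-0.258
apply F[10]=-1.302 → step 11: x=0.059, v=0.265, θ=0.006, ω=-0.229
apply F[11]=-1.348 → step 12: x=0.064, v=0.247, θ=0.001, ω=-0.202
apply F[12]=-1.355 → step 13: x=0.069, v=0.229, θ=-0.003, ω=-0.176
apply F[13]=-1.336 → step 14: x=0.073, v=0.212, θ=-0.006, ω=-0.152
apply F[14]=-1.300 → step 15: x=0.078, v=0.196, θ=-0.009, ω=-0.131
apply F[15]=-1.253 → step 16: x=0.081, v=0.180, θ=-0.011, ω=-0.111
apply F[16]=-1.201 → step 17: x=0.085, v=0.166, θ=-0.013, ω=-0.093
Max |angle| over trajectory = 0.067 rad = 3.8°.

Answer: 3.8°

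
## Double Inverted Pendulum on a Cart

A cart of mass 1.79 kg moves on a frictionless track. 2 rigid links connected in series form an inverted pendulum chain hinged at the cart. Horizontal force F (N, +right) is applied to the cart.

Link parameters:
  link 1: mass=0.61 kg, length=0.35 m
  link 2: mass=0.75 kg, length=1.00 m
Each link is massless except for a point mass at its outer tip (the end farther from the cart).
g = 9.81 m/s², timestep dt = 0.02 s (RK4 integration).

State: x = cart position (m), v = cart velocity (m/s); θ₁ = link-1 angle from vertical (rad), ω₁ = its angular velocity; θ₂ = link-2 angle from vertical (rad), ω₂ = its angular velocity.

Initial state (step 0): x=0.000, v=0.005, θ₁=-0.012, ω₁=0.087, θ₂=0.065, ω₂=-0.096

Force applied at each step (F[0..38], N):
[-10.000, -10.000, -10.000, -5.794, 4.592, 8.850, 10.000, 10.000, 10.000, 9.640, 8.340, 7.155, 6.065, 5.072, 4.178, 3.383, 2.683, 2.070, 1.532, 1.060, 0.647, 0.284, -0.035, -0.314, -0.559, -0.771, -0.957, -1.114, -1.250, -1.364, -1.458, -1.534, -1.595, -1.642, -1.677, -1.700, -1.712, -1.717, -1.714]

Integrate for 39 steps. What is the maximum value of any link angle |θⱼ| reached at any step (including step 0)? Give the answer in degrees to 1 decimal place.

apply F[0]=-10.000 → step 1: x=-0.001, v=-0.105, θ₁=-0.008, ω₁=0.345, θ₂=0.063, ω₂=-0.064
apply F[1]=-10.000 → step 2: x=-0.004, v=-0.216, θ₁=0.002, ω₁=0.616, θ₂=0.062, ω₂=-0.035
apply F[2]=-10.000 → step 3: x=-0.010, v=-0.329, θ₁=0.017, ω₁=0.909, θ₂=0.062, ω₂=-0.012
apply F[3]=-5.794 → step 4: x=-0.017, v=-0.398, θ₁=0.037, ω₁=1.096, θ₂=0.062, ω₂=0.002
apply F[4]=+4.592 → step 5: x=-0.024, v=-0.354, θ₁=0.058, ω₁=0.987, θ₂=0.062, ω₂=0.008
apply F[5]=+8.850 → step 6: x=-0.031, v=-0.265, θ₁=0.075, ω₁=0.774, θ₂=0.062, ω₂=0.006
apply F[6]=+10.000 → step 7: x=-0.035, v=-0.166, θ₁=0.089, ω₁=0.552, θ₂=0.062, ω₂=-0.003
apply F[7]=+10.000 → step 8: x=-0.037, v=-0.068, θ₁=0.098, ω₁=0.350, θ₂=0.062, ω₂=-0.017
apply F[8]=+10.000 → step 9: x=-0.038, v=0.028, θ₁=0.103, ω₁=0.160, θ₂=0.061, ω₂=-0.035
apply F[9]=+9.640 → step 10: x=-0.036, v=0.120, θ₁=0.104, ω₁=-0.011, θ₂=0.061, ω₂=-0.054
apply F[10]=+8.340 → step 11: x=-0.033, v=0.197, θ₁=0.103, ω₁=-0.142, θ₂=0.059, ω₂=-0.074
apply F[11]=+7.155 → step 12: x=-0.028, v=0.261, θ₁=0.099, ω₁=-0.239, θ₂=0.058, ω₂=-0.093
apply F[12]=+6.065 → step 13: x=-0.023, v=0.315, θ₁=0.093, ω₁=-0.309, θ₂=0.056, ω₂=-0.110
apply F[13]=+5.072 → step 14: x=-0.016, v=0.358, θ₁=0.087, ω₁=-0.356, θ₂=0.053, ω₂=-0.126
apply F[14]=+4.178 → step 15: x=-0.008, v=0.392, θ₁=0.079, ω₁=-0.386, θ₂=0.051, ω₂=-0.140
apply F[15]=+3.383 → step 16: x=-0.000, v=0.419, θ₁=0.072, ω₁=-0.401, θ₂=0.048, ω₂=-0.151
apply F[16]=+2.683 → step 17: x=0.008, v=0.439, θ₁=0.063, ω₁=-0.405, θ₂=0.045, ω₂=-0.161
apply F[17]=+2.070 → step 18: x=0.017, v=0.453, θ₁=0.055, ω₁=-0.401, θ₂=0.041, ω₂=-0.168
apply F[18]=+1.532 → step 19: x=0.026, v=0.462, θ₁=0.048, ω₁=-0.392, θ₂=0.038, ω₂=-0.173
apply F[19]=+1.060 → step 20: x=0.036, v=0.468, θ₁=0.040, ω₁=-0.377, θ₂=0.034, ω₂=-0.176
apply F[20]=+0.647 → step 21: x=0.045, v=0.470, θ₁=0.033, ω₁=-0.360, θ₂=0.031, ω₂=-0.178
apply F[21]=+0.284 → step 22: x=0.054, v=0.469, θ₁=0.026, ω₁=-0.340, θ₂=0.027, ω₂=-0.178
apply F[22]=-0.035 → step 23: x=0.064, v=0.465, θ₁=0.019, ω₁=-0.320, θ₂=0.024, ω₂=-0.176
apply F[23]=-0.314 → step 24: x=0.073, v=0.459, θ₁=0.013, ω₁=-0.298, θ₂=0.020, ω₂=-0.174
apply F[24]=-0.559 → step 25: x=0.082, v=0.451, θ₁=0.007, ω₁=-0.277, θ₂=0.017, ω₂=-0.170
apply F[25]=-0.771 → step 26: x=0.091, v=0.442, θ₁=0.002, ω₁=-0.255, θ₂=0.013, ω₂=-0.165
apply F[26]=-0.957 → step 27: x=0.100, v=0.431, θ₁=-0.003, ω₁=-0.234, θ₂=0.010, ω₂=-0.160
apply F[27]=-1.114 → step 28: x=0.108, v=0.420, θ₁=-0.008, ω₁=-0.213, θ₂=0.007, ω₂=-0.154
apply F[28]=-1.250 → step 29: x=0.116, v=0.407, θ₁=-0.012, ω₁=-0.194, θ₂=0.004, ω₂=-0.147
apply F[29]=-1.364 → step 30: x=0.124, v=0.394, θ₁=-0.015, ω₁=-0.174, θ₂=0.001, ω₂=-0.140
apply F[30]=-1.458 → step 31: x=0.132, v=0.380, θ₁=-0.019, ω₁=-0.156, θ₂=-0.002, ω₂=-0.133
apply F[31]=-1.534 → step 32: x=0.140, v=0.366, θ₁=-0.022, ω₁=-0.139, θ₂=-0.004, ω₂=-0.125
apply F[32]=-1.595 → step 33: x=0.147, v=0.352, θ₁=-0.024, ω₁=-0.123, θ₂=-0.007, ω₂=-0.118
apply F[33]=-1.642 → step 34: x=0.154, v=0.337, θ₁=-0.027, ω₁=-0.108, θ₂=-0.009, ω₂=-0.110
apply F[34]=-1.677 → step 35: x=0.160, v=0.323, θ₁=-0.029, ω₁=-0.093, θ₂=-0.011, ω₂=-0.102
apply F[35]=-1.700 → step 36: x=0.167, v=0.308, θ₁=-0.030, ω₁=-0.080, θ₂=-0.013, ω₂=-0.095
apply F[36]=-1.712 → step 37: x=0.173, v=0.293, θ₁=-0.032, ω₁=-0.068, θ₂=-0.015, ω₂=-0.087
apply F[37]=-1.717 → step 38: x=0.178, v=0.279, θ₁=-0.033, ω₁=-0.057, θ₂=-0.016, ω₂=-0.080
apply F[38]=-1.714 → step 39: x=0.184, v=0.265, θ₁=-0.034, ω₁=-0.046, θ₂=-0.018, ω₂=-0.073
Max |angle| over trajectory = 0.104 rad = 6.0°.

Answer: 6.0°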